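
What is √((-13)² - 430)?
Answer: 3*I*√29 ≈ 16.155*I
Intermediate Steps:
√((-13)² - 430) = √(169 - 430) = √(-261) = 3*I*√29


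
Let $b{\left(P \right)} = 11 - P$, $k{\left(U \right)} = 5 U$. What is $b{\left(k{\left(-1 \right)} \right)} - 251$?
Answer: $-235$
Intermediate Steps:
$b{\left(k{\left(-1 \right)} \right)} - 251 = \left(11 - 5 \left(-1\right)\right) - 251 = \left(11 - -5\right) - 251 = \left(11 + 5\right) - 251 = 16 - 251 = -235$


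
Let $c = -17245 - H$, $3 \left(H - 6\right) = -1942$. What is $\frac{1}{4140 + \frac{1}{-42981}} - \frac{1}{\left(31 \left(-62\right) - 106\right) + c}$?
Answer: $\frac{2936247012}{9946031143405} \approx 0.00029522$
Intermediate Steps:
$H = - \frac{1924}{3}$ ($H = 6 + \frac{1}{3} \left(-1942\right) = 6 - \frac{1942}{3} = - \frac{1924}{3} \approx -641.33$)
$c = - \frac{49811}{3}$ ($c = -17245 - - \frac{1924}{3} = -17245 + \frac{1924}{3} = - \frac{49811}{3} \approx -16604.0$)
$\frac{1}{4140 + \frac{1}{-42981}} - \frac{1}{\left(31 \left(-62\right) - 106\right) + c} = \frac{1}{4140 + \frac{1}{-42981}} - \frac{1}{\left(31 \left(-62\right) - 106\right) - \frac{49811}{3}} = \frac{1}{4140 - \frac{1}{42981}} - \frac{1}{\left(-1922 - 106\right) - \frac{49811}{3}} = \frac{1}{\frac{177941339}{42981}} - \frac{1}{-2028 - \frac{49811}{3}} = \frac{42981}{177941339} - \frac{1}{- \frac{55895}{3}} = \frac{42981}{177941339} - - \frac{3}{55895} = \frac{42981}{177941339} + \frac{3}{55895} = \frac{2936247012}{9946031143405}$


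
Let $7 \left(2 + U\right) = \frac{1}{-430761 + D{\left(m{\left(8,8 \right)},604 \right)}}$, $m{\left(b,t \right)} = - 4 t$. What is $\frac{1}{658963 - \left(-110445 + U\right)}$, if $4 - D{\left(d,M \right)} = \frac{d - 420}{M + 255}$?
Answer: $\frac{2590138677}{1992878599471429} \approx 1.2997 \cdot 10^{-6}$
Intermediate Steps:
$D{\left(d,M \right)} = 4 - \frac{-420 + d}{255 + M}$ ($D{\left(d,M \right)} = 4 - \frac{d - 420}{M + 255} = 4 - \frac{-420 + d}{255 + M}$)
$U = - \frac{5180278213}{2590138677}$ ($U = -2 + \frac{1}{7 \left(-430761 + \frac{1440 - \left(-4\right) 8 + 4 \cdot 604}{255 + 604}\right)} = -2 + \frac{1}{7 \left(-430761 + \frac{1440 - -32 + 2416}{859}\right)} = -2 + \frac{1}{7 \left(-430761 + \frac{1440 + 32 + 2416}{859}\right)} = -2 + \frac{1}{7 \left(-430761 + \frac{1}{859} \cdot 3888\right)} = -2 + \frac{1}{7 \left(-430761 + \frac{3888}{859}\right)} = -2 + \frac{1}{7 \left(- \frac{370019811}{859}\right)} = -2 + \frac{1}{7} \left(- \frac{859}{370019811}\right) = -2 - \frac{859}{2590138677} = - \frac{5180278213}{2590138677} \approx -2.0$)
$\frac{1}{658963 - \left(-110445 + U\right)} = \frac{1}{658963 + \left(110445 - - \frac{5180278213}{2590138677}\right)} = \frac{1}{658963 + \left(110445 + \frac{5180278213}{2590138677}\right)} = \frac{1}{658963 + \frac{286073046459478}{2590138677}} = \frac{1}{\frac{1992878599471429}{2590138677}} = \frac{2590138677}{1992878599471429}$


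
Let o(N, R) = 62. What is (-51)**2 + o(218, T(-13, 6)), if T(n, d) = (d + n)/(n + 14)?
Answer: 2663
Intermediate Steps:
T(n, d) = (d + n)/(14 + n)
(-51)**2 + o(218, T(-13, 6)) = (-51)**2 + 62 = 2601 + 62 = 2663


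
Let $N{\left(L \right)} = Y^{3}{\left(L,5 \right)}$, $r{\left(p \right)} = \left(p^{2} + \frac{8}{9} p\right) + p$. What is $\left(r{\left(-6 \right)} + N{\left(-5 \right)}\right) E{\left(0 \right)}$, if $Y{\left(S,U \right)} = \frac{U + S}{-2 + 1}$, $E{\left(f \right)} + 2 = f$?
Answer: $- \frac{148}{3} \approx -49.333$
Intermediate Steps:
$E{\left(f \right)} = -2 + f$
$Y{\left(S,U \right)} = - S - U$ ($Y{\left(S,U \right)} = \frac{S + U}{-1} = \left(S + U\right) \left(-1\right) = - S - U$)
$r{\left(p \right)} = p^{2} + \frac{17 p}{9}$ ($r{\left(p \right)} = \left(p^{2} + 8 \cdot \frac{1}{9} p\right) + p = \left(p^{2} + \frac{8 p}{9}\right) + p = p^{2} + \frac{17 p}{9}$)
$N{\left(L \right)} = \left(-5 - L\right)^{3}$ ($N{\left(L \right)} = \left(- L - 5\right)^{3} = \left(-5 - L\right)^{3}$)
$\left(r{\left(-6 \right)} + N{\left(-5 \right)}\right) E{\left(0 \right)} = \left(\frac{1}{9} \left(-6\right) \left(17 + 9 \left(-6\right)\right) - \left(5 - 5\right)^{3}\right) \left(-2 + 0\right) = \left(\frac{1}{9} \left(-6\right) \left(17 - 54\right) - 0^{3}\right) \left(-2\right) = \left(\frac{1}{9} \left(-6\right) \left(-37\right) - 0\right) \left(-2\right) = \left(\frac{74}{3} + 0\right) \left(-2\right) = \frac{74}{3} \left(-2\right) = - \frac{148}{3}$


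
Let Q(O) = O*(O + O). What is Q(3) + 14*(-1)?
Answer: 4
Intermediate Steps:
Q(O) = 2*O² (Q(O) = O*(2*O) = 2*O²)
Q(3) + 14*(-1) = 2*3² + 14*(-1) = 2*9 - 14 = 18 - 14 = 4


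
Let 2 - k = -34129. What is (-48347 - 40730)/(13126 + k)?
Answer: -89077/47257 ≈ -1.8849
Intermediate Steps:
k = 34131 (k = 2 - 1*(-34129) = 2 + 34129 = 34131)
(-48347 - 40730)/(13126 + k) = (-48347 - 40730)/(13126 + 34131) = -89077/47257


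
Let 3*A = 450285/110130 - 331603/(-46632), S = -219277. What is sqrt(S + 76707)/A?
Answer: 513558216*I*sqrt(142570)/1917237617 ≈ 101.14*I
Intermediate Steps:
A = 1917237617/513558216 (A = (450285/110130 - 331603/(-46632))/3 = (450285*(1/110130) - 331603*(-1/46632))/3 = (30019/7342 + 331603/46632)/3 = (1/3)*(1917237617/171186072) = 1917237617/513558216 ≈ 3.7332)
sqrt(S + 76707)/A = sqrt(-219277 + 76707)/(1917237617/513558216) = sqrt(-142570)*(513558216/1917237617) = (I*sqrt(142570))*(513558216/1917237617) = 513558216*I*sqrt(142570)/1917237617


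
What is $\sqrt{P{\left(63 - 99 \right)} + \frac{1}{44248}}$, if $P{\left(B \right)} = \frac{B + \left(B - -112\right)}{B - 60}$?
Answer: $\frac{i \sqrt{1835418102}}{66372} \approx 0.64548 i$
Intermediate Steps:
$P{\left(B \right)} = \frac{112 + 2 B}{-60 + B}$ ($P{\left(B \right)} = \frac{B + \left(B + 112\right)}{-60 + B} = \frac{B + \left(112 + B\right)}{-60 + B} = \frac{112 + 2 B}{-60 + B}$)
$\sqrt{P{\left(63 - 99 \right)} + \frac{1}{44248}} = \sqrt{\frac{2 \left(56 + \left(63 - 99\right)\right)}{-60 + \left(63 - 99\right)} + \frac{1}{44248}} = \sqrt{\frac{2 \left(56 - 36\right)}{-60 - 36} + \frac{1}{44248}} = \sqrt{2 \frac{1}{-96} \cdot 20 + \frac{1}{44248}} = \sqrt{2 \left(- \frac{1}{96}\right) 20 + \frac{1}{44248}} = \sqrt{- \frac{5}{12} + \frac{1}{44248}} = \sqrt{- \frac{55307}{132744}} = \frac{i \sqrt{1835418102}}{66372}$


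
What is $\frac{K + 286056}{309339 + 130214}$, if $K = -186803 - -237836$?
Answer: $\frac{337089}{439553} \approx 0.76689$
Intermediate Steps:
$K = 51033$ ($K = -186803 + 237836 = 51033$)
$\frac{K + 286056}{309339 + 130214} = \frac{51033 + 286056}{309339 + 130214} = \frac{337089}{439553}$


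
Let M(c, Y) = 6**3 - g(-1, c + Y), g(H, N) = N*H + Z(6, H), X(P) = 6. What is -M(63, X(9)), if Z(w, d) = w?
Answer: -279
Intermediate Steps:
g(H, N) = 6 + H*N (g(H, N) = N*H + 6 = H*N + 6 = 6 + H*N)
M(c, Y) = 210 + Y + c (M(c, Y) = 6**3 - (6 - (c + Y)) = 216 - (6 - (Y + c)) = 216 - (6 + (-Y - c)) = 216 - (6 - Y - c) = 216 + (-6 + Y + c) = 210 + Y + c)
-M(63, X(9)) = -(210 + 6 + 63) = -1*279 = -279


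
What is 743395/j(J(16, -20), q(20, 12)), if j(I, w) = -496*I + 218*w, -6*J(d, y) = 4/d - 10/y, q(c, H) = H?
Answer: 743395/2678 ≈ 277.59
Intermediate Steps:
J(d, y) = -2/(3*d) + 5/(3*y) (J(d, y) = -(4/d - 10/y)/6 = -(-10/y + 4/d)/6 = -2/(3*d) + 5/(3*y))
743395/j(J(16, -20), q(20, 12)) = 743395/(-496*(-⅔/16 + (5/3)/(-20)) + 218*12) = 743395/(-496*(-⅔*1/16 + (5/3)*(-1/20)) + 2616) = 743395/(-496*(-1/24 - 1/12) + 2616) = 743395/(-496*(-⅛) + 2616) = 743395/(62 + 2616) = 743395/2678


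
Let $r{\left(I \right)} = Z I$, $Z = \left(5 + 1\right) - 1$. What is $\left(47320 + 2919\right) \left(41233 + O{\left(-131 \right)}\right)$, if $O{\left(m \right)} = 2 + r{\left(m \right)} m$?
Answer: $6382362560$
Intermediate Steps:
$Z = 5$ ($Z = 6 - 1 = 5$)
$r{\left(I \right)} = 5 I$
$O{\left(m \right)} = 2 + 5 m^{2}$ ($O{\left(m \right)} = 2 + 5 m m = 2 + 5 m^{2}$)
$\left(47320 + 2919\right) \left(41233 + O{\left(-131 \right)}\right) = \left(47320 + 2919\right) \left(41233 + \left(2 + 5 \left(-131\right)^{2}\right)\right) = 50239 \left(41233 + \left(2 + 5 \cdot 17161\right)\right) = 50239 \left(41233 + \left(2 + 85805\right)\right) = 50239 \left(41233 + 85807\right) = 50239 \cdot 127040 = 6382362560$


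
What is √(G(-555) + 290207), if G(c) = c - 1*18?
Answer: √289634 ≈ 538.18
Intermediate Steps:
G(c) = -18 + c (G(c) = c - 18 = -18 + c)
√(G(-555) + 290207) = √((-18 - 555) + 290207) = √(-573 + 290207) = √289634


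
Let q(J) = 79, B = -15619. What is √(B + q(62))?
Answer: 2*I*√3885 ≈ 124.66*I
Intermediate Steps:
√(B + q(62)) = √(-15619 + 79) = √(-15540) = 2*I*√3885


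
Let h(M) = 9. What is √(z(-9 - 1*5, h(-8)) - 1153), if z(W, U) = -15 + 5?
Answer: I*√1163 ≈ 34.103*I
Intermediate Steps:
z(W, U) = -10
√(z(-9 - 1*5, h(-8)) - 1153) = √(-10 - 1153) = √(-1163) = I*√1163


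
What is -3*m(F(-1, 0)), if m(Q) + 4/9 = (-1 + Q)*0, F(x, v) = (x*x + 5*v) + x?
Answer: 4/3 ≈ 1.3333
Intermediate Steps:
F(x, v) = x + x² + 5*v (F(x, v) = (x² + 5*v) + x = x + x² + 5*v)
m(Q) = -4/9 (m(Q) = -4/9 + (-1 + Q)*0 = -4/9 + 0 = -4/9)
-3*m(F(-1, 0)) = -3*(-4/9) = 4/3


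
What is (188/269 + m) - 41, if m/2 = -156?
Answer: -94769/269 ≈ -352.30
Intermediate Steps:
m = -312 (m = 2*(-156) = -312)
(188/269 + m) - 41 = (188/269 - 312) - 41 = -83740/269 - 41 = -94769/269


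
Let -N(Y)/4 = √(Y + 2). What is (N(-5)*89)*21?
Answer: -7476*I*√3 ≈ -12949.0*I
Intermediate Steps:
N(Y) = -4*√(2 + Y) (N(Y) = -4*√(Y + 2) = -4*√(2 + Y))
(N(-5)*89)*21 = (-4*√(2 - 5)*89)*21 = (-4*I*√3*89)*21 = -356*I*√3*21 = -7476*I*√3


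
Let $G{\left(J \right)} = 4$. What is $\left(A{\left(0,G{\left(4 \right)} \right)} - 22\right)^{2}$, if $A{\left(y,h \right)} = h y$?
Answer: $484$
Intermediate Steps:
$\left(A{\left(0,G{\left(4 \right)} \right)} - 22\right)^{2} = \left(4 \cdot 0 - 22\right)^{2} = \left(0 - 22\right)^{2} = \left(-22\right)^{2} = 484$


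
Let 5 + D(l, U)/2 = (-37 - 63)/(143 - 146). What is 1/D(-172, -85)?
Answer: 3/170 ≈ 0.017647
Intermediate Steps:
D(l, U) = 170/3 (D(l, U) = -10 + 2*((-37 - 63)/(143 - 146)) = -10 + 2*(-100/(-3)) = -10 + 2*(-100*(-1/3)) = -10 + 2*(100/3) = -10 + 200/3 = 170/3)
1/D(-172, -85) = 1/(170/3) = 3/170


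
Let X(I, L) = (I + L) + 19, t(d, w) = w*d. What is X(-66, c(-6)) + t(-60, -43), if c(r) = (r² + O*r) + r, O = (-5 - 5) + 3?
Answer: 2605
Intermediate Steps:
O = -7 (O = -10 + 3 = -7)
t(d, w) = d*w
c(r) = r² - 6*r (c(r) = (r² - 7*r) + r = r² - 6*r)
X(I, L) = 19 + I + L
X(-66, c(-6)) + t(-60, -43) = (19 - 66 - 6*(-6 - 6)) - 60*(-43) = (19 - 66 - 6*(-12)) + 2580 = (19 - 66 + 72) + 2580 = 25 + 2580 = 2605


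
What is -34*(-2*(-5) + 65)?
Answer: -2550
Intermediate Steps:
-34*(-2*(-5) + 65) = -34*(10 + 65) = -34*75 = -2550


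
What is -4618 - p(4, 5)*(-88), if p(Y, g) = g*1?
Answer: -4178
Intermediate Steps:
p(Y, g) = g
-4618 - p(4, 5)*(-88) = -4618 - 5*(-88) = -4618 - 1*(-440) = -4618 + 440 = -4178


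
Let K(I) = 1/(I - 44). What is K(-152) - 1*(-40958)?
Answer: 8027767/196 ≈ 40958.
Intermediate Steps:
K(I) = 1/(-44 + I)
K(-152) - 1*(-40958) = 1/(-44 - 152) - 1*(-40958) = 1/(-196) + 40958 = -1/196 + 40958 = 8027767/196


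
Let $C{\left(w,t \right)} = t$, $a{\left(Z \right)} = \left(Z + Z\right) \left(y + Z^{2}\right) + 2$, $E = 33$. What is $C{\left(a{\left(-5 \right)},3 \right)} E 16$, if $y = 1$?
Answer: $1584$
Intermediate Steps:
$a{\left(Z \right)} = 2 + 2 Z \left(1 + Z^{2}\right)$ ($a{\left(Z \right)} = \left(Z + Z\right) \left(1 + Z^{2}\right) + 2 = 2 Z \left(1 + Z^{2}\right) + 2 = 2 + 2 Z \left(1 + Z^{2}\right)$)
$C{\left(a{\left(-5 \right)},3 \right)} E 16 = 3 \cdot 33 \cdot 16 = 99 \cdot 16 = 1584$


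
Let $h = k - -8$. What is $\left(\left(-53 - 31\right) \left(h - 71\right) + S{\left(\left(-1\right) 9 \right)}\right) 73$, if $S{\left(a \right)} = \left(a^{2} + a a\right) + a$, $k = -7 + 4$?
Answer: $415881$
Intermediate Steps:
$k = -3$
$S{\left(a \right)} = a + 2 a^{2}$ ($S{\left(a \right)} = \left(a^{2} + a^{2}\right) + a = 2 a^{2} + a = a + 2 a^{2}$)
$h = 5$ ($h = -3 - -8 = -3 + 8 = 5$)
$\left(\left(-53 - 31\right) \left(h - 71\right) + S{\left(\left(-1\right) 9 \right)}\right) 73 = \left(\left(-53 - 31\right) \left(5 - 71\right) + \left(-1\right) 9 \left(1 + 2 \left(\left(-1\right) 9\right)\right)\right) 73 = \left(\left(-84\right) \left(-66\right) - 9 \left(1 + 2 \left(-9\right)\right)\right) 73 = \left(5544 - 9 \left(1 - 18\right)\right) 73 = \left(5544 - -153\right) 73 = \left(5544 + 153\right) 73 = 5697 \cdot 73 = 415881$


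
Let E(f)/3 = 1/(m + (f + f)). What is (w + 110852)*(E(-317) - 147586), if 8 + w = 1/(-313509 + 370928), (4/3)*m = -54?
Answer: -1267140988632092240/77458231 ≈ -1.6359e+10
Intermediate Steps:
m = -81/2 (m = (3/4)*(-54) = -81/2 ≈ -40.500)
E(f) = 3/(-81/2 + 2*f) (E(f) = 3/(-81/2 + (f + f)) = 3/(-81/2 + 2*f))
w = -459351/57419 (w = -8 + 1/(-313509 + 370928) = -8 + 1/57419 = -459351/57419 ≈ -8.0000)
(w + 110852)*(E(-317) - 147586) = (-459351/57419 + 110852)*(6/(-81 + 4*(-317)) - 147586) = 6364551637*(6/(-81 - 1268) - 147586)/57419 = 6364551637*(6/(-1349) - 147586)/57419 = 6364551637*(6*(-1/1349) - 147586)/57419 = 6364551637*(-6/1349 - 147586)/57419 = (6364551637/57419)*(-199093520/1349) = -1267140988632092240/77458231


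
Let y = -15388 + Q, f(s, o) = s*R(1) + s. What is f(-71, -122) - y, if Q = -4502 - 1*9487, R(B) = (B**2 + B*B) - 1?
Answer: 29235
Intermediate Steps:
R(B) = -1 + 2*B**2 (R(B) = (B**2 + B**2) - 1 = 2*B**2 - 1 = -1 + 2*B**2)
Q = -13989 (Q = -4502 - 9487 = -13989)
f(s, o) = 2*s (f(s, o) = s*(-1 + 2*1**2) + s = s*(-1 + 2*1) + s = s*(-1 + 2) + s = s*1 + s = s + s = 2*s)
y = -29377 (y = -15388 - 13989 = -29377)
f(-71, -122) - y = 2*(-71) - 1*(-29377) = -142 + 29377 = 29235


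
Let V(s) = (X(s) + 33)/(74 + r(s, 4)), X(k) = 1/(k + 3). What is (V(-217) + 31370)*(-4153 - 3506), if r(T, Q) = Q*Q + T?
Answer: -6529809113541/27178 ≈ -2.4026e+8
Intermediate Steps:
X(k) = 1/(3 + k)
r(T, Q) = T + Q² (r(T, Q) = Q² + T = T + Q²)
V(s) = (33 + 1/(3 + s))/(90 + s) (V(s) = (1/(3 + s) + 33)/(74 + (s + 4²)) = (33 + 1/(3 + s))/(74 + (s + 16)) = (33 + 1/(3 + s))/(74 + (16 + s)) = (33 + 1/(3 + s))/(90 + s))
(V(-217) + 31370)*(-4153 - 3506) = ((100 + 33*(-217))/((3 - 217)*(90 - 217)) + 31370)*(-4153 - 3506) = ((100 - 7161)/(-214*(-127)) + 31370)*(-7659) = (-1/214*(-1/127)*(-7061) + 31370)*(-7659) = (-7061/27178 + 31370)*(-7659) = (852566799/27178)*(-7659) = -6529809113541/27178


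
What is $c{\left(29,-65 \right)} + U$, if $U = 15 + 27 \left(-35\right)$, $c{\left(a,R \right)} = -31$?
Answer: $-961$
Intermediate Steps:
$U = -930$ ($U = 15 - 945 = -930$)
$c{\left(29,-65 \right)} + U = -31 - 930 = -961$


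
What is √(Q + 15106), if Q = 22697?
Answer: √37803 ≈ 194.43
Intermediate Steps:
√(Q + 15106) = √(22697 + 15106) = √37803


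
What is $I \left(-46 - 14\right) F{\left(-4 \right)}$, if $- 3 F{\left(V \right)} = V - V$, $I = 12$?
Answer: $0$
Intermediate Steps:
$F{\left(V \right)} = 0$ ($F{\left(V \right)} = - \frac{V - V}{3} = \left(- \frac{1}{3}\right) 0 = 0$)
$I \left(-46 - 14\right) F{\left(-4 \right)} = 12 \left(-46 - 14\right) 0 = 12 \left(-60\right) 0 = \left(-720\right) 0 = 0$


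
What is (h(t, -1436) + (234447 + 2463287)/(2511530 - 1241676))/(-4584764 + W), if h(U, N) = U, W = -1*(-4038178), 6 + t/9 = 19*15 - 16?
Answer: -752110538/173521104611 ≈ -0.0043344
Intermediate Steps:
t = 2367 (t = -54 + 9*(19*15 - 16) = -54 + 9*(285 - 16) = -54 + 9*269 = -54 + 2421 = 2367)
W = 4038178
(h(t, -1436) + (234447 + 2463287)/(2511530 - 1241676))/(-4584764 + W) = (2367 + (234447 + 2463287)/(2511530 - 1241676))/(-4584764 + 4038178) = (2367 + 2697734/1269854)/(-546586) = (2367 + 2697734*(1/1269854))*(-1/546586) = (2367 + 1348867/634927)*(-1/546586) = (1504221076/634927)*(-1/546586) = -752110538/173521104611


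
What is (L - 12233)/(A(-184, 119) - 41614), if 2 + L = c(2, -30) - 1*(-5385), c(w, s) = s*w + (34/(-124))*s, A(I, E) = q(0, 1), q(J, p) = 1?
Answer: 213955/1290003 ≈ 0.16586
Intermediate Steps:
A(I, E) = 1
c(w, s) = -17*s/62 + s*w (c(w, s) = s*w + (34*(-1/124))*s = s*w - 17*s/62 = -17*s/62 + s*w)
L = 165268/31 (L = -2 + ((1/62)*(-30)*(-17 + 62*2) - 1*(-5385)) = -2 + ((1/62)*(-30)*(-17 + 124) + 5385) = -2 + ((1/62)*(-30)*107 + 5385) = -2 + (-1605/31 + 5385) = -2 + 165330/31 = 165268/31 ≈ 5331.2)
(L - 12233)/(A(-184, 119) - 41614) = (165268/31 - 12233)/(1 - 41614) = -213955/31/(-41613) = -213955/31*(-1/41613) = 213955/1290003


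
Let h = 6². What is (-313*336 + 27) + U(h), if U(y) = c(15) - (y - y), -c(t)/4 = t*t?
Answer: -106041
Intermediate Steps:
c(t) = -4*t² (c(t) = -4*t*t = -4*t²)
h = 36
U(y) = -900 (U(y) = -4*15² - (y - y) = -4*225 - 1*0 = -900 + 0 = -900)
(-313*336 + 27) + U(h) = (-313*336 + 27) - 900 = (-105168 + 27) - 900 = -105141 - 900 = -106041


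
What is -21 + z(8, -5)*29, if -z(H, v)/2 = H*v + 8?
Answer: 1835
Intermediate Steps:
z(H, v) = -16 - 2*H*v (z(H, v) = -2*(H*v + 8) = -2*(8 + H*v) = -16 - 2*H*v)
-21 + z(8, -5)*29 = -21 + (-16 - 2*8*(-5))*29 = -21 + (-16 + 80)*29 = -21 + 64*29 = -21 + 1856 = 1835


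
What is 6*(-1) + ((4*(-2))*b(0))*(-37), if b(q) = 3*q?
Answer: -6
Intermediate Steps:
6*(-1) + ((4*(-2))*b(0))*(-37) = 6*(-1) + ((4*(-2))*(3*0))*(-37) = -6 - 8*0*(-37) = -6 + 0*(-37) = -6 + 0 = -6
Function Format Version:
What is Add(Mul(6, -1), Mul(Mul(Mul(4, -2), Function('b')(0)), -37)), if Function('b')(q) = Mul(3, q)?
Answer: -6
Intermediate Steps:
Add(Mul(6, -1), Mul(Mul(Mul(4, -2), Function('b')(0)), -37)) = Add(Mul(6, -1), Mul(Mul(Mul(4, -2), Mul(3, 0)), -37)) = Add(-6, Mul(Mul(-8, 0), -37)) = Add(-6, Mul(0, -37)) = Add(-6, 0) = -6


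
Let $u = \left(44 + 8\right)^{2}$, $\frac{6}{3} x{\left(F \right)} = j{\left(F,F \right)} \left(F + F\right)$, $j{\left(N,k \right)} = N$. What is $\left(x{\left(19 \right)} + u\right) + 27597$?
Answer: $30662$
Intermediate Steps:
$x{\left(F \right)} = F^{2}$ ($x{\left(F \right)} = \frac{F \left(F + F\right)}{2} = \frac{F 2 F}{2} = \frac{2 F^{2}}{2} = F^{2}$)
$u = 2704$ ($u = 52^{2} = 2704$)
$\left(x{\left(19 \right)} + u\right) + 27597 = \left(19^{2} + 2704\right) + 27597 = \left(361 + 2704\right) + 27597 = 3065 + 27597 = 30662$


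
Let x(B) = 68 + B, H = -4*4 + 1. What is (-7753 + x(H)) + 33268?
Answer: 25568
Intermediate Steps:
H = -15 (H = -16 + 1 = -15)
(-7753 + x(H)) + 33268 = (-7753 + (68 - 15)) + 33268 = (-7753 + 53) + 33268 = -7700 + 33268 = 25568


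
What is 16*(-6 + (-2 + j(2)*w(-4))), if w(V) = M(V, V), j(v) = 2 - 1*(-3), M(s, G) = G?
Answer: -448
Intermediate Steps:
j(v) = 5 (j(v) = 2 + 3 = 5)
w(V) = V
16*(-6 + (-2 + j(2)*w(-4))) = 16*(-6 + (-2 + 5*(-4))) = 16*(-6 + (-2 - 20)) = 16*(-6 - 22) = 16*(-28) = -448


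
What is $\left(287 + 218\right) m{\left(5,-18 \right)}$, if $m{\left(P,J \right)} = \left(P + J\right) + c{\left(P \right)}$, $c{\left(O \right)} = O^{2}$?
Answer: $6060$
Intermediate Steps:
$m{\left(P,J \right)} = J + P + P^{2}$ ($m{\left(P,J \right)} = \left(P + J\right) + P^{2} = \left(J + P\right) + P^{2} = J + P + P^{2}$)
$\left(287 + 218\right) m{\left(5,-18 \right)} = \left(287 + 218\right) \left(-18 + 5 + 5^{2}\right) = 505 \left(-18 + 5 + 25\right) = 505 \cdot 12 = 6060$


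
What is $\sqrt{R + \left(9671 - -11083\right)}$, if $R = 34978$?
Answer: $2 \sqrt{13933} \approx 236.08$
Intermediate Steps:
$\sqrt{R + \left(9671 - -11083\right)} = \sqrt{34978 + \left(9671 - -11083\right)} = \sqrt{34978 + \left(9671 + 11083\right)} = \sqrt{34978 + 20754} = \sqrt{55732} = 2 \sqrt{13933}$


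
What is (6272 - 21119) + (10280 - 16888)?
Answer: -21455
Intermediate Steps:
(6272 - 21119) + (10280 - 16888) = -14847 - 6608 = -21455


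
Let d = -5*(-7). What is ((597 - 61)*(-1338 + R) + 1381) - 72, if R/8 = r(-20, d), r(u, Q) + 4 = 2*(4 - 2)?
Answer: -715859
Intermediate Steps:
d = 35
r(u, Q) = 0 (r(u, Q) = -4 + 2*(4 - 2) = -4 + 2*2 = -4 + 4 = 0)
R = 0 (R = 8*0 = 0)
((597 - 61)*(-1338 + R) + 1381) - 72 = ((597 - 61)*(-1338 + 0) + 1381) - 72 = (536*(-1338) + 1381) - 72 = (-717168 + 1381) - 72 = -715787 - 72 = -715859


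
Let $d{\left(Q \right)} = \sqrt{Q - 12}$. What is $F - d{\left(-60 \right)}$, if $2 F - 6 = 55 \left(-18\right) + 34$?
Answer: $-475 - 6 i \sqrt{2} \approx -475.0 - 8.4853 i$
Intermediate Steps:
$F = -475$ ($F = 3 + \frac{55 \left(-18\right) + 34}{2} = 3 + \frac{-990 + 34}{2} = 3 + \frac{1}{2} \left(-956\right) = 3 - 478 = -475$)
$d{\left(Q \right)} = \sqrt{-12 + Q}$
$F - d{\left(-60 \right)} = -475 - \sqrt{-12 - 60} = -475 - \sqrt{-72} = -475 - 6 i \sqrt{2}$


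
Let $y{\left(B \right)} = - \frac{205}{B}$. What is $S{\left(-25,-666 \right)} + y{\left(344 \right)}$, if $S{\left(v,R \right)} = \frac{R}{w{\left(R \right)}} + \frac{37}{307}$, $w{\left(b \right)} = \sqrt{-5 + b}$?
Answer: $- \frac{50207}{105608} + \frac{666 i \sqrt{671}}{671} \approx -0.47541 + 25.711 i$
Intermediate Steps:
$S{\left(v,R \right)} = \frac{37}{307} + \frac{R}{\sqrt{-5 + R}}$ ($S{\left(v,R \right)} = \frac{R}{\sqrt{-5 + R}} + \frac{37}{307} = \frac{37}{307} + \frac{R}{\sqrt{-5 + R}}$)
$S{\left(-25,-666 \right)} + y{\left(344 \right)} = \left(\frac{37}{307} - \frac{666}{\sqrt{-5 - 666}}\right) - \frac{205}{344} = \left(\frac{37}{307} - \frac{666}{i \sqrt{671}}\right) - \frac{205}{344} = \left(\frac{37}{307} - 666 \left(- \frac{i \sqrt{671}}{671}\right)\right) - \frac{205}{344} = \left(\frac{37}{307} + \frac{666 i \sqrt{671}}{671}\right) - \frac{205}{344} = - \frac{50207}{105608} + \frac{666 i \sqrt{671}}{671}$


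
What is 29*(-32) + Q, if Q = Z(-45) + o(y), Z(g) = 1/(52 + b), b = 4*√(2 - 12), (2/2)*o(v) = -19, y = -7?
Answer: (-3788*√10 + 49243*I)/(4*(√10 - 13*I)) ≈ -946.98 - 0.0044166*I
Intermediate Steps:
o(v) = -19
b = 4*I*√10 (b = 4*√(-10) = 4*(I*√10) = 4*I*√10 ≈ 12.649*I)
Z(g) = 1/(52 + 4*I*√10)
Q = -13591/716 - I*√10/716 (Q = (13/716 - I*√10/716) - 19 = -13591/716 - I*√10/716 ≈ -18.982 - 0.0044166*I)
29*(-32) + Q = 29*(-32) + (-76*√10 + 987*I)/(4*(√10 - 13*I)) = -928 + (-76*√10 + 987*I)/(4*(√10 - 13*I))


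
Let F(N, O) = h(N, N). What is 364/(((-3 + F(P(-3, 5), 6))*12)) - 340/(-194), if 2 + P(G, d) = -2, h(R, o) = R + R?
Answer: -3217/3201 ≈ -1.0050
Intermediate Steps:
h(R, o) = 2*R
P(G, d) = -4 (P(G, d) = -2 - 2 = -4)
F(N, O) = 2*N
364/(((-3 + F(P(-3, 5), 6))*12)) - 340/(-194) = 364/(((-3 + 2*(-4))*12)) - 340/(-194) = 364/(((-3 - 8)*12)) - 340*(-1/194) = 364/((-11*12)) + 170/97 = 364/(-132) + 170/97 = 364*(-1/132) + 170/97 = -91/33 + 170/97 = -3217/3201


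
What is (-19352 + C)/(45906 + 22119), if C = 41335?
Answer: 21983/68025 ≈ 0.32316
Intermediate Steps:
(-19352 + C)/(45906 + 22119) = (-19352 + 41335)/(45906 + 22119) = 21983/68025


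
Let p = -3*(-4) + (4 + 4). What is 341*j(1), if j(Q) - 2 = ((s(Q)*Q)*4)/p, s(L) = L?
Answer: 3751/5 ≈ 750.20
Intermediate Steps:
p = 20 (p = 12 + 8 = 20)
j(Q) = 2 + Q**2/5 (j(Q) = 2 + ((Q*Q)*4)/20 = 2 + (Q**2*4)*(1/20) = 2 + (4*Q**2)*(1/20) = 2 + Q**2/5)
341*j(1) = 341*(2 + (1/5)*1**2) = 341*(2 + (1/5)*1) = 341*(2 + 1/5) = 341*(11/5) = 3751/5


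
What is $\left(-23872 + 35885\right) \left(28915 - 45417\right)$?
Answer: $-198238526$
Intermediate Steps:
$\left(-23872 + 35885\right) \left(28915 - 45417\right) = 12013 \left(-16502\right) = -198238526$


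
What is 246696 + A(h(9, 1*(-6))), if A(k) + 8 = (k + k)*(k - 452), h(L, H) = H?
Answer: 252184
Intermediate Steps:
A(k) = -8 + 2*k*(-452 + k) (A(k) = -8 + (k + k)*(k - 452) = -8 + (2*k)*(-452 + k) = -8 + 2*k*(-452 + k))
246696 + A(h(9, 1*(-6))) = 246696 + (-8 - 904*(-6) + 2*(1*(-6))²) = 246696 + (-8 - 904*(-6) + 2*(-6)²) = 246696 + (-8 + 5424 + 2*36) = 246696 + (-8 + 5424 + 72) = 246696 + 5488 = 252184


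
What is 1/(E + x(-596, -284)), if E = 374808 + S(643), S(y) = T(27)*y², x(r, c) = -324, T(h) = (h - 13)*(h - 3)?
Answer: 1/139293348 ≈ 7.1791e-9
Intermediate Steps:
T(h) = (-13 + h)*(-3 + h)
S(y) = 336*y² (S(y) = (39 + 27² - 16*27)*y² = (39 + 729 - 432)*y² = 336*y²)
E = 139293672 (E = 374808 + 336*643² = 374808 + 336*413449 = 374808 + 138918864 = 139293672)
1/(E + x(-596, -284)) = 1/(139293672 - 324) = 1/139293348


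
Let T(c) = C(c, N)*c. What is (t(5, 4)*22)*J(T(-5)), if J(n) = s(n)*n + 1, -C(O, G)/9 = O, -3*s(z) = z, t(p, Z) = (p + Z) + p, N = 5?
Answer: -5197192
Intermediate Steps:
t(p, Z) = Z + 2*p (t(p, Z) = (Z + p) + p = Z + 2*p)
s(z) = -z/3
C(O, G) = -9*O
T(c) = -9*c**2 (T(c) = (-9*c)*c = -9*c**2)
J(n) = 1 - n**2/3 (J(n) = (-n/3)*n + 1 = -n**2/3 + 1 = 1 - n**2/3)
(t(5, 4)*22)*J(T(-5)) = ((4 + 2*5)*22)*(1 - (-9*(-5)**2)**2/3) = ((4 + 10)*22)*(1 - (-9*25)**2/3) = (14*22)*(1 - 1/3*(-225)**2) = 308*(1 - 1/3*50625) = 308*(1 - 16875) = 308*(-16874) = -5197192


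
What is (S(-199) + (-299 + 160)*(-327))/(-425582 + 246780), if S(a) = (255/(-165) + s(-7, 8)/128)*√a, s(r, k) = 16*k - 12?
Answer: -45453/178802 + 225*I*√199/62938304 ≈ -0.25421 + 5.0431e-5*I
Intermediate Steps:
s(r, k) = -12 + 16*k
S(a) = -225*√a/352 (S(a) = (255/(-165) + (-12 + 16*8)/128)*√a = (255*(-1/165) + (-12 + 128)*(1/128))*√a = (-17/11 + 116*(1/128))*√a = (-17/11 + 29/32)*√a = -225*√a/352)
(S(-199) + (-299 + 160)*(-327))/(-425582 + 246780) = (-225*I*√199/352 + (-299 + 160)*(-327))/(-425582 + 246780) = (-225*I*√199/352 - 139*(-327))/(-178802) = (-225*I*√199/352 + 45453)*(-1/178802) = (45453 - 225*I*√199/352)*(-1/178802) = -45453/178802 + 225*I*√199/62938304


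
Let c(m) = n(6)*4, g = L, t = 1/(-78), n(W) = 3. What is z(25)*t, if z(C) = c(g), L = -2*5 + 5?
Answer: -2/13 ≈ -0.15385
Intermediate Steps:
L = -5 (L = -10 + 5 = -5)
t = -1/78 ≈ -0.012821
g = -5
c(m) = 12 (c(m) = 3*4 = 12)
z(C) = 12
z(25)*t = 12*(-1/78) = -2/13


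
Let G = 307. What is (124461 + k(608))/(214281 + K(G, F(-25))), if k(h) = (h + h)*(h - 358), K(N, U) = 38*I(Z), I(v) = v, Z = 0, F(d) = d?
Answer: 428461/214281 ≈ 1.9995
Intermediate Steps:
K(N, U) = 0 (K(N, U) = 38*0 = 0)
k(h) = 2*h*(-358 + h) (k(h) = (2*h)*(-358 + h) = 2*h*(-358 + h))
(124461 + k(608))/(214281 + K(G, F(-25))) = (124461 + 2*608*(-358 + 608))/(214281 + 0) = (124461 + 2*608*250)/214281 = (124461 + 304000)*(1/214281) = 428461*(1/214281) = 428461/214281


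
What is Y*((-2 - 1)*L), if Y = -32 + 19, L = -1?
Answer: -39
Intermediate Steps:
Y = -13
Y*((-2 - 1)*L) = -13*(-2 - 1)*(-1) = -(-39)*(-1) = -13*3 = -39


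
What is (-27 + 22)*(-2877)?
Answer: 14385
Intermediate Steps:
(-27 + 22)*(-2877) = -5*(-2877) = 14385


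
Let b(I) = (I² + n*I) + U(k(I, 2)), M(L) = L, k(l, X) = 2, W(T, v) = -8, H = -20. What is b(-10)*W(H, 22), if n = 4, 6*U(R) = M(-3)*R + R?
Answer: -1424/3 ≈ -474.67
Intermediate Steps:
U(R) = -R/3 (U(R) = (-3*R + R)/6 = (-2*R)/6 = -R/3)
b(I) = -⅔ + I² + 4*I (b(I) = (I² + 4*I) - ⅓*2 = (I² + 4*I) - ⅔ = -⅔ + I² + 4*I)
b(-10)*W(H, 22) = (-⅔ + (-10)² + 4*(-10))*(-8) = (-⅔ + 100 - 40)*(-8) = (178/3)*(-8) = -1424/3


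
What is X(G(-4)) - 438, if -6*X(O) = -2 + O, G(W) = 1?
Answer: -2627/6 ≈ -437.83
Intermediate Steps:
X(O) = ⅓ - O/6 (X(O) = -(-2 + O)/6 = ⅓ - O/6)
X(G(-4)) - 438 = (⅓ - ⅙*1) - 438 = (⅓ - ⅙) - 438 = ⅙ - 438 = -2627/6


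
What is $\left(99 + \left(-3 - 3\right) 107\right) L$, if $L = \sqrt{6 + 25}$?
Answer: $- 543 \sqrt{31} \approx -3023.3$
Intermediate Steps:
$L = \sqrt{31} \approx 5.5678$
$\left(99 + \left(-3 - 3\right) 107\right) L = \left(99 + \left(-3 - 3\right) 107\right) \sqrt{31} = \left(99 - 642\right) \sqrt{31} = - 543 \sqrt{31}$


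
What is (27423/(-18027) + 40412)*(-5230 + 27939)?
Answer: 1838116170001/2003 ≈ 9.1768e+8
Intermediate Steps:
(27423/(-18027) + 40412)*(-5230 + 27939) = (27423*(-1/18027) + 40412)*22709 = (-3047/2003 + 40412)*22709 = (80942189/2003)*22709 = 1838116170001/2003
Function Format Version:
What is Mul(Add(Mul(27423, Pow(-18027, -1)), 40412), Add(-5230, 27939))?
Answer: Rational(1838116170001, 2003) ≈ 9.1768e+8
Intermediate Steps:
Mul(Add(Mul(27423, Pow(-18027, -1)), 40412), Add(-5230, 27939)) = Mul(Add(Mul(27423, Rational(-1, 18027)), 40412), 22709) = Mul(Add(Rational(-3047, 2003), 40412), 22709) = Mul(Rational(80942189, 2003), 22709) = Rational(1838116170001, 2003)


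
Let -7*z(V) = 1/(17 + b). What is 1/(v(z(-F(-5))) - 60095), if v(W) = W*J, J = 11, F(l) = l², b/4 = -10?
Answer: -161/9675284 ≈ -1.6640e-5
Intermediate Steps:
b = -40 (b = 4*(-10) = -40)
z(V) = 1/161 (z(V) = -1/(7*(17 - 40)) = -⅐/(-23) = -⅐*(-1/23) = 1/161)
v(W) = 11*W (v(W) = W*11 = 11*W)
1/(v(z(-F(-5))) - 60095) = 1/(11*(1/161) - 60095) = 1/(11/161 - 60095) = 1/(-9675284/161) = -161/9675284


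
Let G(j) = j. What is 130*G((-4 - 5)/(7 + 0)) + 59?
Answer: -757/7 ≈ -108.14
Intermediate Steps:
130*G((-4 - 5)/(7 + 0)) + 59 = 130*((-4 - 5)/(7 + 0)) + 59 = 130*(-9/7) + 59 = -1170/7 + 59 = -757/7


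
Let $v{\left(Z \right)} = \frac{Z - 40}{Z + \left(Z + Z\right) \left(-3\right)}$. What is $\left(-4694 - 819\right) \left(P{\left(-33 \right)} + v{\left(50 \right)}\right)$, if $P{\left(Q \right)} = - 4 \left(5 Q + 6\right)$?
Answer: $- \frac{87651187}{25} \approx -3.506 \cdot 10^{6}$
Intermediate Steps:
$P{\left(Q \right)} = -24 - 20 Q$ ($P{\left(Q \right)} = - 4 \left(6 + 5 Q\right) = -24 - 20 Q$)
$v{\left(Z \right)} = - \frac{-40 + Z}{5 Z}$ ($v{\left(Z \right)} = \frac{-40 + Z}{Z + 2 Z \left(-3\right)} = \frac{-40 + Z}{Z - 6 Z} = \frac{-40 + Z}{\left(-5\right) Z} = \left(-40 + Z\right) \left(- \frac{1}{5 Z}\right) = - \frac{-40 + Z}{5 Z}$)
$\left(-4694 - 819\right) \left(P{\left(-33 \right)} + v{\left(50 \right)}\right) = \left(-4694 - 819\right) \left(\left(-24 - -660\right) + \frac{40 - 50}{5 \cdot 50}\right) = \left(-4694 + \left(-1263 + 444\right)\right) \left(\left(-24 + 660\right) + \frac{1}{5} \cdot \frac{1}{50} \left(40 - 50\right)\right) = \left(-4694 - 819\right) \left(636 + \frac{1}{5} \cdot \frac{1}{50} \left(-10\right)\right) = - 5513 \left(636 - \frac{1}{25}\right) = \left(-5513\right) \frac{15899}{25} = - \frac{87651187}{25}$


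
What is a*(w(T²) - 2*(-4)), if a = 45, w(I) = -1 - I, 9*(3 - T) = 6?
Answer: 70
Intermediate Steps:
T = 7/3 (T = 3 - ⅑*6 = 3 - ⅔ = 7/3 ≈ 2.3333)
a*(w(T²) - 2*(-4)) = 45*((-1 - (7/3)²) - 2*(-4)) = 45*((-1 - 1*49/9) + 8) = 45*((-1 - 49/9) + 8) = 45*(-58/9 + 8) = 45*(14/9) = 70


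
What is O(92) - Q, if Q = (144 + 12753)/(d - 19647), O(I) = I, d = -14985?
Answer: 355449/3848 ≈ 92.372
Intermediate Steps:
Q = -1433/3848 (Q = (144 + 12753)/(-14985 - 19647) = 12897/(-34632) = 12897*(-1/34632) = -1433/3848 ≈ -0.37240)
O(92) - Q = 92 - 1*(-1433/3848) = 92 + 1433/3848 = 355449/3848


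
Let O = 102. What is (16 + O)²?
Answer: 13924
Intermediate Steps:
(16 + O)² = (16 + 102)² = 118² = 13924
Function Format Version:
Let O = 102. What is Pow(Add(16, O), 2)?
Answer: 13924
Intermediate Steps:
Pow(Add(16, O), 2) = Pow(Add(16, 102), 2) = Pow(118, 2) = 13924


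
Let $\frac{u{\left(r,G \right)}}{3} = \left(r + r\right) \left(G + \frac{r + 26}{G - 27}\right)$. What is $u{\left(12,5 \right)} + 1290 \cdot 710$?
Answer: $\frac{10077492}{11} \approx 9.1614 \cdot 10^{5}$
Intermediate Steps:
$u{\left(r,G \right)} = 6 r \left(G + \frac{26 + r}{-27 + G}\right)$ ($u{\left(r,G \right)} = 3 \left(r + r\right) \left(G + \frac{r + 26}{G - 27}\right) = 3 \cdot 2 r \left(G + \frac{26 + r}{-27 + G}\right) = 6 r \left(G + \frac{26 + r}{-27 + G}\right)$)
$u{\left(12,5 \right)} + 1290 \cdot 710 = 6 \cdot 12 \frac{1}{-27 + 5} \left(26 + 12 + 5^{2} - 135\right) + 1290 \cdot 710 = 6 \cdot 12 \frac{1}{-22} \left(26 + 12 + 25 - 135\right) + 915900 = 6 \cdot 12 \left(- \frac{1}{22}\right) \left(-72\right) + 915900 = \frac{2592}{11} + 915900 = \frac{10077492}{11}$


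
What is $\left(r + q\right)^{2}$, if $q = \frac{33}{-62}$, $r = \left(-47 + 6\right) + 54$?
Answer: $\frac{597529}{3844} \approx 155.44$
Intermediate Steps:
$r = 13$ ($r = -41 + 54 = 13$)
$q = - \frac{33}{62}$ ($q = 33 \left(- \frac{1}{62}\right) = - \frac{33}{62} \approx -0.53226$)
$\left(r + q\right)^{2} = \left(13 - \frac{33}{62}\right)^{2} = \left(\frac{773}{62}\right)^{2} = \frac{597529}{3844}$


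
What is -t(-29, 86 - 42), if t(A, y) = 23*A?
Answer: 667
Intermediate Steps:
-t(-29, 86 - 42) = -23*(-29) = -1*(-667) = 667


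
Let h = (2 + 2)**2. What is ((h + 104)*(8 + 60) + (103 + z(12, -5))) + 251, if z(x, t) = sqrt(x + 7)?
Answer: 8514 + sqrt(19) ≈ 8518.4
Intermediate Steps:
h = 16 (h = 4**2 = 16)
z(x, t) = sqrt(7 + x)
((h + 104)*(8 + 60) + (103 + z(12, -5))) + 251 = ((16 + 104)*(8 + 60) + (103 + sqrt(7 + 12))) + 251 = (120*68 + (103 + sqrt(19))) + 251 = (8160 + (103 + sqrt(19))) + 251 = (8263 + sqrt(19)) + 251 = 8514 + sqrt(19)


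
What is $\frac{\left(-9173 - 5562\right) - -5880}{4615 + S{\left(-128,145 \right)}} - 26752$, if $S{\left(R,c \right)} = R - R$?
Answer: $- \frac{24693867}{923} \approx -26754.0$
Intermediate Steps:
$S{\left(R,c \right)} = 0$
$\frac{\left(-9173 - 5562\right) - -5880}{4615 + S{\left(-128,145 \right)}} - 26752 = \frac{\left(-9173 - 5562\right) - -5880}{4615 + 0} - 26752 = \frac{\left(-9173 - 5562\right) + \left(-1042 + 6922\right)}{4615} - 26752 = \left(-14735 + 5880\right) \frac{1}{4615} - 26752 = \left(-8855\right) \frac{1}{4615} - 26752 = - \frac{1771}{923} - 26752 = - \frac{24693867}{923}$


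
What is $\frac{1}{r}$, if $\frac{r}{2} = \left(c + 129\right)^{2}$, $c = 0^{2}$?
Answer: $\frac{1}{33282} \approx 3.0046 \cdot 10^{-5}$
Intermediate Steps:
$c = 0$
$r = 33282$ ($r = 2 \left(0 + 129\right)^{2} = 2 \cdot 129^{2} = 2 \cdot 16641 = 33282$)
$\frac{1}{r} = \frac{1}{33282}$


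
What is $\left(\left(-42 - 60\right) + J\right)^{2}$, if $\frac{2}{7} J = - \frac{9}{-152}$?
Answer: $\frac{957593025}{92416} \approx 10362.0$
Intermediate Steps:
$J = \frac{63}{304}$ ($J = \frac{7 \left(- \frac{9}{-152}\right)}{2} = \frac{7 \left(\left(-9\right) \left(- \frac{1}{152}\right)\right)}{2} = \frac{7}{2} \cdot \frac{9}{152} = \frac{63}{304} \approx 0.20724$)
$\left(\left(-42 - 60\right) + J\right)^{2} = \left(\left(-42 - 60\right) + \frac{63}{304}\right)^{2} = \left(-102 + \frac{63}{304}\right)^{2} = \left(- \frac{30945}{304}\right)^{2} = \frac{957593025}{92416}$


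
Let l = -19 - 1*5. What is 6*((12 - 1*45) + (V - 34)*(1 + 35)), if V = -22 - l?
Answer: -7110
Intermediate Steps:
l = -24 (l = -19 - 5 = -24)
V = 2 (V = -22 - 1*(-24) = -22 + 24 = 2)
6*((12 - 1*45) + (V - 34)*(1 + 35)) = 6*((12 - 1*45) + (2 - 34)*(1 + 35)) = 6*((12 - 45) - 32*36) = 6*(-33 - 1152) = 6*(-1185) = -7110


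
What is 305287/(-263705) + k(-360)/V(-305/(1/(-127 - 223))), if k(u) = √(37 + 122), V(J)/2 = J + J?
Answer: -305287/263705 + √159/427000 ≈ -1.1577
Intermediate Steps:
V(J) = 4*J (V(J) = 2*(J + J) = 2*(2*J) = 4*J)
k(u) = √159
305287/(-263705) + k(-360)/V(-305/(1/(-127 - 223))) = 305287/(-263705) + √159/((4*(-305/(1/(-127 - 223))))) = 305287*(-1/263705) + √159/((4*(-305/(1/(-350))))) = -305287/263705 + √159/((4*(-305/(-1/350)))) = -305287/263705 + √159/((4*(-305*(-350)))) = -305287/263705 + √159/((4*106750)) = -305287/263705 + √159/427000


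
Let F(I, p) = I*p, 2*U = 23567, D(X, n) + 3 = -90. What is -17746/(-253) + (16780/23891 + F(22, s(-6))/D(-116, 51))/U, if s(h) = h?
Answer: 309743296409126/4415916422071 ≈ 70.142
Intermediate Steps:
D(X, n) = -93 (D(X, n) = -3 - 90 = -93)
U = 23567/2 (U = (½)*23567 = 23567/2 ≈ 11784.)
-17746/(-253) + (16780/23891 + F(22, s(-6))/D(-116, 51))/U = -17746/(-253) + (16780/23891 + (22*(-6))/(-93))/(23567/2) = -17746*(-1/253) + (16780*(1/23891) - 132*(-1/93))*(2/23567) = 17746/253 + (16780/23891 + 44/31)*(2/23567) = 17746/253 + (1571384/740621)*(2/23567) = 17746/253 + 3142768/17454215107 = 309743296409126/4415916422071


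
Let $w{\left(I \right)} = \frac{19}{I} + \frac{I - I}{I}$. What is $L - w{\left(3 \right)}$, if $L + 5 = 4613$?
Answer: $\frac{13805}{3} \approx 4601.7$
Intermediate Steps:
$L = 4608$ ($L = -5 + 4613 = 4608$)
$w{\left(I \right)} = \frac{19}{I}$ ($w{\left(I \right)} = \frac{19}{I} + \frac{0}{I} = \frac{19}{I} + 0 = \frac{19}{I}$)
$L - w{\left(3 \right)} = 4608 - \frac{19}{3} = \frac{13805}{3}$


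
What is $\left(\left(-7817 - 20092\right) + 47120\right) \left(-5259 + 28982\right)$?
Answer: $455742553$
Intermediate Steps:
$\left(\left(-7817 - 20092\right) + 47120\right) \left(-5259 + 28982\right) = \left(\left(-7817 - 20092\right) + 47120\right) 23723 = \left(-27909 + 47120\right) 23723 = 19211 \cdot 23723 = 455742553$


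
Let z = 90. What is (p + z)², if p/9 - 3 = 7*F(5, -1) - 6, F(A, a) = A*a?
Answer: 63504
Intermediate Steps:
p = -342 (p = 27 + 9*(7*(5*(-1)) - 6) = 27 + 9*(7*(-5) - 6) = 27 + 9*(-35 - 6) = 27 + 9*(-41) = 27 - 369 = -342)
(p + z)² = (-342 + 90)² = (-252)² = 63504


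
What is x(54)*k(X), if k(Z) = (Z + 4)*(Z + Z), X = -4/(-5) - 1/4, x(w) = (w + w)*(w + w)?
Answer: 1459458/25 ≈ 58378.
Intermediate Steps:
x(w) = 4*w² (x(w) = (2*w)*(2*w) = 4*w²)
X = 11/20 (X = -4*(-⅕) - 1*¼ = ⅘ - ¼ = 11/20 ≈ 0.55000)
k(Z) = 2*Z*(4 + Z) (k(Z) = (4 + Z)*(2*Z) = 2*Z*(4 + Z))
x(54)*k(X) = (4*54²)*(2*(11/20)*(4 + 11/20)) = (4*2916)*(2*(11/20)*(91/20)) = 11664*(1001/200) = 1459458/25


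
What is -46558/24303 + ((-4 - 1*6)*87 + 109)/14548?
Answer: -695820367/353560044 ≈ -1.9680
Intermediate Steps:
-46558/24303 + ((-4 - 1*6)*87 + 109)/14548 = -46558*1/24303 + ((-4 - 6)*87 + 109)*(1/14548) = -46558/24303 + (-10*87 + 109)*(1/14548) = -46558/24303 + (-870 + 109)*(1/14548) = -46558/24303 - 761*1/14548 = -46558/24303 - 761/14548 = -695820367/353560044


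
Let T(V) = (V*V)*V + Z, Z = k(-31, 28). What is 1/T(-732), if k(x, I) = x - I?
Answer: -1/392223227 ≈ -2.5496e-9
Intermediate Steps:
Z = -59 (Z = -31 - 1*28 = -31 - 28 = -59)
T(V) = -59 + V³ (T(V) = (V*V)*V - 59 = V²*V - 59 = V³ - 59 = -59 + V³)
1/T(-732) = 1/(-59 + (-732)³) = 1/(-59 - 392223168) = 1/(-392223227) = -1/392223227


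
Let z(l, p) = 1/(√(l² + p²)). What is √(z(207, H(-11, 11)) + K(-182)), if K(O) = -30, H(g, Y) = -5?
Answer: √(-55145396280 + 42874*√42874)/42874 ≈ 5.4768*I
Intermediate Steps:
z(l, p) = (l² + p²)^(-½)
√(z(207, H(-11, 11)) + K(-182)) = √((207² + (-5)²)^(-½) - 30) = √((42849 + 25)^(-½) - 30) = √(42874^(-½) - 30) = √(√42874/42874 - 30) = √(-30 + √42874/42874)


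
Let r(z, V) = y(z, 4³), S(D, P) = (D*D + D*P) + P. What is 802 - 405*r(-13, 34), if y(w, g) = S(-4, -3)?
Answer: -9323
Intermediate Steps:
S(D, P) = P + D² + D*P (S(D, P) = (D² + D*P) + P = P + D² + D*P)
y(w, g) = 25 (y(w, g) = -3 + (-4)² - 4*(-3) = -3 + 16 + 12 = 25)
r(z, V) = 25
802 - 405*r(-13, 34) = 802 - 405*25 = 802 - 10125 = -9323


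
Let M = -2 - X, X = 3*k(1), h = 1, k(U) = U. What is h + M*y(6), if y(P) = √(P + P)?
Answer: 1 - 10*√3 ≈ -16.320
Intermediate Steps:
X = 3 (X = 3*1 = 3)
y(P) = √2*√P (y(P) = √(2*P) = √2*√P)
M = -5 (M = -2 - 1*3 = -2 - 3 = -5)
h + M*y(6) = 1 - 5*√2*√6 = 1 - 10*√3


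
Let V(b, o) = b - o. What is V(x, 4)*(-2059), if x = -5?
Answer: 18531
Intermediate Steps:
V(x, 4)*(-2059) = (-5 - 1*4)*(-2059) = (-5 - 4)*(-2059) = -9*(-2059) = 18531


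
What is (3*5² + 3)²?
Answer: 6084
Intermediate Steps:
(3*5² + 3)² = (3*25 + 3)² = (75 + 3)² = 78² = 6084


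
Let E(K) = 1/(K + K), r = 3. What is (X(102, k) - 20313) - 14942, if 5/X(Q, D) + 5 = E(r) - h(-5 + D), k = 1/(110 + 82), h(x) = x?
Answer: -1091945/31 ≈ -35224.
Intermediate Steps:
k = 1/192 ≈ 0.0052083
E(K) = 1/(2*K)
X(Q, D) = 5/(⅙ - D) (X(Q, D) = 5/(-5 + ((½)/3 - (-5 + D))) = 5/(-5 + ((½)*(⅓) + (5 - D))) = 5/(-5 + (⅙ + (5 - D))) = 5/(-5 + (31/6 - D)) = 5/(⅙ - D))
(X(102, k) - 20313) - 14942 = (-30/(-1 + 6*(1/192)) - 20313) - 14942 = (-30/(-1 + 1/32) - 20313) - 14942 = (-30/(-31/32) - 20313) - 14942 = (-30*(-32/31) - 20313) - 14942 = (960/31 - 20313) - 14942 = -628743/31 - 14942 = -1091945/31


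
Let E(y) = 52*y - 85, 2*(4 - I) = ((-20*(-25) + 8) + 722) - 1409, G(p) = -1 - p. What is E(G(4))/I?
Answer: -690/187 ≈ -3.6898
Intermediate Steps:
I = 187/2 (I = 4 - (((-20*(-25) + 8) + 722) - 1409)/2 = 4 - (((500 + 8) + 722) - 1409)/2 = 4 - ((508 + 722) - 1409)/2 = 4 - (1230 - 1409)/2 = 4 - ½*(-179) = 4 + 179/2 = 187/2 ≈ 93.500)
E(y) = -85 + 52*y
E(G(4))/I = (-85 + 52*(-1 - 1*4))/(187/2) = (-85 + 52*(-1 - 4))*(2/187) = (-85 + 52*(-5))*(2/187) = (-85 - 260)*(2/187) = -345*2/187 = -690/187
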